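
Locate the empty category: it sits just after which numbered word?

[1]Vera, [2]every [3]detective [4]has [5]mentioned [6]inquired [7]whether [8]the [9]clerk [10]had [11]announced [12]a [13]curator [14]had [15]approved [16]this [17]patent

The displaced element is "Vera" (word 1).
It is linked across 1 clause boundary (Ø).
It functions as the subject of "inquired", so the gap sits immediately after word 5 ("mentioned").
Base order: Every detective has mentioned that Vera inquired whether the clerk had announced a curator had approved this patent.

5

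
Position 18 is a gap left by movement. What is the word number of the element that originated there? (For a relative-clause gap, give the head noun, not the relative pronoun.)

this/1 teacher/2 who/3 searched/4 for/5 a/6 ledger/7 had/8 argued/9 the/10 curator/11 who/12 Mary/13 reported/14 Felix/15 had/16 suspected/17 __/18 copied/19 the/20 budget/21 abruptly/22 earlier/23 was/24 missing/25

The gap at 18 is the subject of "copied", inside a relative clause.
The relative pronoun is "who" (word 12); it is bound by the head noun immediately before it.
Its filler is the head noun "curator", at word 11.

11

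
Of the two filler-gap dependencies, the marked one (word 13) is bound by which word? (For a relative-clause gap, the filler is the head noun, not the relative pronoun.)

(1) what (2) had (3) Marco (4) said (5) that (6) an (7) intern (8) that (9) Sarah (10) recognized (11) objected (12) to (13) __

The marked gap is the object of the preposition "to" of "objected".
Its filler is the fronted wh-phrase "what", at word 1.
(The other dependency links word 7 to a gap after word 10.)

1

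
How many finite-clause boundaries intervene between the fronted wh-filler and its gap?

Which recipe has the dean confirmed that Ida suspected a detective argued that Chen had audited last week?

"which recipe" is extracted from the object of "audited".
Boundaries crossed, outermost first: [that], [Ø], [that] — 3 in total.

3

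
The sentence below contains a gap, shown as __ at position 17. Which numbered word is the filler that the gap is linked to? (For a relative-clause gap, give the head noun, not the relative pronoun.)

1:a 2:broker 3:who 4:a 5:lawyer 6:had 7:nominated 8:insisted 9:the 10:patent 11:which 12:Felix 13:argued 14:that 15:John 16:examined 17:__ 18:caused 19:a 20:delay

10

The gap at 17 is the object of "examined", inside a relative clause.
The relative pronoun is "which" (word 11); it is bound by the head noun immediately before it.
Its filler is the head noun "patent", at word 10.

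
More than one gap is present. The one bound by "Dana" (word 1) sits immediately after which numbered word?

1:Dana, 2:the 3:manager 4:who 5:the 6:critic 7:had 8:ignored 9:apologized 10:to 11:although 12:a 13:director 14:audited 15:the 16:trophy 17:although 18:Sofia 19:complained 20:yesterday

10

The displaced element is "Dana" (word 1).
It functions as the object of the preposition "to" of "apologized", so the gap sits immediately after word 10 ("to").
Base order: The manager who the critic had ignored apologized to Dana although a director audited the trophy although Sofia complained yesterday.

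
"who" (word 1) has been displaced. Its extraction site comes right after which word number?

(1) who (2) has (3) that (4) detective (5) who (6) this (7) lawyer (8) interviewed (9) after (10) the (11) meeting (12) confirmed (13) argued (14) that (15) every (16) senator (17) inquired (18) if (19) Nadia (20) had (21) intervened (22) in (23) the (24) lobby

12

The displaced element is "who" (word 1).
It is linked across 1 clause boundary (Ø).
It functions as the subject of "argued", so the gap sits immediately after word 12 ("confirmed").
Base order: That detective who this lawyer interviewed after the meeting has confirmed that who argued that every senator inquired if Nadia had intervened in the lobby.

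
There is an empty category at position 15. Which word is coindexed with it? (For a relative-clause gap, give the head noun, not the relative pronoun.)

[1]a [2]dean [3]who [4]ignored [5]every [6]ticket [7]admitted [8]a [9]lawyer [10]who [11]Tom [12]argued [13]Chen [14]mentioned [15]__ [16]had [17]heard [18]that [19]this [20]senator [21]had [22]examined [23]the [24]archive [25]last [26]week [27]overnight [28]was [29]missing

The gap at 15 is the subject of "heard", inside a relative clause.
The relative pronoun is "who" (word 10); it is bound by the head noun immediately before it.
Its filler is the head noun "lawyer", at word 9.

9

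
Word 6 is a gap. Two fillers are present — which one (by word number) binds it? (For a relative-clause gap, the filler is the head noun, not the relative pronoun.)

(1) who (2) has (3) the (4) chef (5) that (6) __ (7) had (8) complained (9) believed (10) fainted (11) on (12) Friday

4

The marked gap is inside the relative clause, the subject of "complained".
Its filler is the head noun "chef" (via "that"), at word 4.
(The other dependency links word 1 to a gap after word 9.)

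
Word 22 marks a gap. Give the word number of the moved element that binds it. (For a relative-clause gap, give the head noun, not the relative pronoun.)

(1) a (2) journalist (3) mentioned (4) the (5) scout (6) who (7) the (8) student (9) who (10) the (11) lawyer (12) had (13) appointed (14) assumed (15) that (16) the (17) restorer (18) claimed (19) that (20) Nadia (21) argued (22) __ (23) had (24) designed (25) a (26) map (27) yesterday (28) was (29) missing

5

The gap at 22 is the subject of "designed", inside a relative clause.
The relative pronoun is "who" (word 6); it is bound by the head noun immediately before it.
Its filler is the head noun "scout", at word 5.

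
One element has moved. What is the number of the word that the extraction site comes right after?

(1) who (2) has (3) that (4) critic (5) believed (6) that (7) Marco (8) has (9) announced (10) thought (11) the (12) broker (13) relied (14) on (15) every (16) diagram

9

The displaced element is "who" (word 1).
It is linked across 2 clause boundaries (that → Ø).
It functions as the subject of "thought", so the gap sits immediately after word 9 ("announced").
Base order: That critic has believed that Marco has announced that who thought the broker relied on every diagram.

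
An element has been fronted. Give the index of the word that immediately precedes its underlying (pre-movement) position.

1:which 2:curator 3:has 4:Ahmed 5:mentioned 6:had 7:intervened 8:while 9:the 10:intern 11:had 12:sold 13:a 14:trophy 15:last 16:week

5

The displaced element is "which curator" (word 2).
It is linked across 1 clause boundary (Ø).
It functions as the subject of "intervened", so the gap sits immediately after word 5 ("mentioned").
Base order: Ahmed has mentioned that which curator had intervened while the intern had sold a trophy last week.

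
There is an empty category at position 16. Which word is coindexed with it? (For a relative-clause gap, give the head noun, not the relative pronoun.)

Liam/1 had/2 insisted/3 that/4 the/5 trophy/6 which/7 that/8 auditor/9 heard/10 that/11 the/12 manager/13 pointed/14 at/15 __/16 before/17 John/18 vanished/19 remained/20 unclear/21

The gap at 16 is the prepositional object of "pointed", inside a relative clause.
The relative pronoun is "which" (word 7); it is bound by the head noun immediately before it.
Its filler is the head noun "trophy", at word 6.

6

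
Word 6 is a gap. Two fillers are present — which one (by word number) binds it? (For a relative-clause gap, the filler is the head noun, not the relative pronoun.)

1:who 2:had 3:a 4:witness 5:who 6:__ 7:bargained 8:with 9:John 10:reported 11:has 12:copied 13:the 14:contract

The marked gap is inside the relative clause, the subject of "bargained".
Its filler is the head noun "witness" (via "who"), at word 4.
(The other dependency links word 1 to a gap after word 10.)

4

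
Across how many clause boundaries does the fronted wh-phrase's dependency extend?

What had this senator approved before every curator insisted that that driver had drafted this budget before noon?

"what" originates inside the matrix clause — no clause boundary is crossed.

0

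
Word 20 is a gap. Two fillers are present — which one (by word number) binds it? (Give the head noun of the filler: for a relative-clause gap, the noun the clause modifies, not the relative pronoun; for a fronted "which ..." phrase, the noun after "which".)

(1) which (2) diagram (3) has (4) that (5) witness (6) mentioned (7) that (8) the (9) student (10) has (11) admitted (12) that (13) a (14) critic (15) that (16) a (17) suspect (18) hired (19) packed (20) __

The marked gap is the direct object of "packed".
Its filler is the fronted wh-phrase "which diagram", at word 2.
(The other dependency links word 14 to a gap after word 18.)

2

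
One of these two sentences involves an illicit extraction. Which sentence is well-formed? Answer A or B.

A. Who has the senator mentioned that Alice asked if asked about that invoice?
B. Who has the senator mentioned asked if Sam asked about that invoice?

B

In A, the wh-phrase is extracted from inside a wh-island (introduced by "if"), which blocks movement.
In B, the extraction path crosses only that-complement boundaries, which are transparent.
So B is grammatical.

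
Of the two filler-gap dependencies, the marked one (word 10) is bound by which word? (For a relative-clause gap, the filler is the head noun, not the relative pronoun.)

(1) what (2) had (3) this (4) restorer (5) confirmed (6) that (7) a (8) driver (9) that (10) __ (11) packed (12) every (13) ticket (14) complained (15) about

The marked gap is inside the relative clause, the subject of "packed".
Its filler is the head noun "driver" (via "that"), at word 8.
(The other dependency links word 1 to a gap after word 15.)

8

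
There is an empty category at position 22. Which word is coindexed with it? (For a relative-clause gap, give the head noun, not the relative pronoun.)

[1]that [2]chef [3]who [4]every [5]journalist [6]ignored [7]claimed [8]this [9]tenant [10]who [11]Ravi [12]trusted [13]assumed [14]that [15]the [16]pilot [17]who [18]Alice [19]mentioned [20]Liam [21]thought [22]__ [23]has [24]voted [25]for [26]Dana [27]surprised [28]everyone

16

The gap at 22 is the subject of "voted", inside a relative clause.
The relative pronoun is "who" (word 17); it is bound by the head noun immediately before it.
Its filler is the head noun "pilot", at word 16.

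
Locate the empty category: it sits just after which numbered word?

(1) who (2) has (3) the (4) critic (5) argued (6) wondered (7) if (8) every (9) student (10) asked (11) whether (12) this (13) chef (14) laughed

5

The displaced element is "who" (word 1).
It is linked across 1 clause boundary (Ø).
It functions as the subject of "wondered", so the gap sits immediately after word 5 ("argued").
Base order: The critic has argued that who wondered if every student asked whether this chef laughed.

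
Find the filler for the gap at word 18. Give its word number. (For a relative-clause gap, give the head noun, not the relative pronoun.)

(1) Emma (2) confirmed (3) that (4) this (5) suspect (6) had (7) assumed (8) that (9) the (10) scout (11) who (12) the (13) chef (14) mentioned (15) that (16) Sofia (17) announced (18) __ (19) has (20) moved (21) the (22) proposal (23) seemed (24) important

10

The gap at 18 is the subject of "moved", inside a relative clause.
The relative pronoun is "who" (word 11); it is bound by the head noun immediately before it.
Its filler is the head noun "scout", at word 10.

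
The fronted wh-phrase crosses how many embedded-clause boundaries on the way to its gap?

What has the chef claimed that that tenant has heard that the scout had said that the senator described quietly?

"what" is extracted from the object of "described".
Boundaries crossed, outermost first: [that], [that], [that] — 3 in total.

3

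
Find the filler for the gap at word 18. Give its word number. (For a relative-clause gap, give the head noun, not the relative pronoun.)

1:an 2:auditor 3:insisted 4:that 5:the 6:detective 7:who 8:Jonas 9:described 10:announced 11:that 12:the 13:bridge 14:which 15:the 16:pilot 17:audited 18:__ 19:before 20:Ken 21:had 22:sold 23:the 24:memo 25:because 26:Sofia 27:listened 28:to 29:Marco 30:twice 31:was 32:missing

13

The gap at 18 is the object of "audited", inside a relative clause.
The relative pronoun is "which" (word 14); it is bound by the head noun immediately before it.
Its filler is the head noun "bridge", at word 13.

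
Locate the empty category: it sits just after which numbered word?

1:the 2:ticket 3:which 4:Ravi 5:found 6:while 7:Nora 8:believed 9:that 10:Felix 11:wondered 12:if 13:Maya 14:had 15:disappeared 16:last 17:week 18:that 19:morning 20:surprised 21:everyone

5

The displaced element is "the ticket" (word 2).
It functions as the direct object of "found", so the gap sits immediately after word 5 ("found").
Base order: Ravi found the ticket while Nora believed that Felix wondered if Maya had disappeared last week that morning.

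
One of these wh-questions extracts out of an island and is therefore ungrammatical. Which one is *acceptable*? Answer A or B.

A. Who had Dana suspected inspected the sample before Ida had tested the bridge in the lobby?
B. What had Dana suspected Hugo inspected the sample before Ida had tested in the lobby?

In B, the wh-phrase is extracted from inside an adjunct island (introduced by "before"), which blocks movement.
In A, the extraction path crosses only that-complement boundaries, which are transparent.
So A is grammatical.

A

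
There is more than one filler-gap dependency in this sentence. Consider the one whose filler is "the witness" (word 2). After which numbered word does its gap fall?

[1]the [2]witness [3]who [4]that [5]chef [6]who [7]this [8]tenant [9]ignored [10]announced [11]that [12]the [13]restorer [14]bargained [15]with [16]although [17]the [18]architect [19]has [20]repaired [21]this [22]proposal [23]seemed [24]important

15

The displaced element is "the witness" (word 2).
It is linked across 1 clause boundary (that).
It functions as the object of the preposition "with" of "bargained", so the gap sits immediately after word 15 ("with").
Base order: That chef who this tenant ignored announced that the restorer bargained with the witness although the architect has repaired this proposal.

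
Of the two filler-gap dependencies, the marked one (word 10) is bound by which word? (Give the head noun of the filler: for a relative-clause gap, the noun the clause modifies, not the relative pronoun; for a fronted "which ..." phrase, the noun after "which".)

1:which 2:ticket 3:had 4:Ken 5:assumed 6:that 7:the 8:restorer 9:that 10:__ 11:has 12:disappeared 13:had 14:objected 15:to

The marked gap is inside the relative clause, the subject of "disappeared".
Its filler is the head noun "restorer" (via "that"), at word 8.
(The other dependency links word 2 to a gap after word 15.)

8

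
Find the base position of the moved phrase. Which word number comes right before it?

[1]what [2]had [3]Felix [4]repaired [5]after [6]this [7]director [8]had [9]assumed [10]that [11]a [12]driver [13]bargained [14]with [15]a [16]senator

The displaced element is "what" (word 1).
It functions as the direct object of "repaired", so the gap sits immediately after word 4 ("repaired").
Base order: Felix had repaired what after this director had assumed that a driver bargained with a senator.

4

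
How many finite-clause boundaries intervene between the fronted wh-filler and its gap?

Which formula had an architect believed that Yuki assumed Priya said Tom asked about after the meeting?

"which formula" is extracted from the PP object of "asked".
Boundaries crossed, outermost first: [that], [Ø], [Ø] — 3 in total.

3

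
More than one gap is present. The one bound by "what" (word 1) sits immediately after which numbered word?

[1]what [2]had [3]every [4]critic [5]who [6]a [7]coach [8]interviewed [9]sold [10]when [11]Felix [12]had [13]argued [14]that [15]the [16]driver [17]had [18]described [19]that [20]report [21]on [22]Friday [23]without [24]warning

9

The displaced element is "what" (word 1).
It functions as the direct object of "sold", so the gap sits immediately after word 9 ("sold").
Base order: Every critic who a coach interviewed had sold what when Felix had argued that the driver had described that report on Friday without warning.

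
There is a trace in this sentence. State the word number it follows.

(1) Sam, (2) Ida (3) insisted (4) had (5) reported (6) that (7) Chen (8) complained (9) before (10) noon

The displaced element is "Sam" (word 1).
It is linked across 1 clause boundary (Ø).
It functions as the subject of "reported", so the gap sits immediately after word 3 ("insisted").
Base order: Ida insisted Sam had reported that Chen complained before noon.

3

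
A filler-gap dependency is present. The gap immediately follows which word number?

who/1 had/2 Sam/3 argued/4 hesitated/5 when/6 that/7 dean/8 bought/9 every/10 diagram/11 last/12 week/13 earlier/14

4

The displaced element is "who" (word 1).
It is linked across 1 clause boundary (Ø).
It functions as the subject of "hesitated", so the gap sits immediately after word 4 ("argued").
Base order: Sam had argued who hesitated when that dean bought every diagram last week earlier.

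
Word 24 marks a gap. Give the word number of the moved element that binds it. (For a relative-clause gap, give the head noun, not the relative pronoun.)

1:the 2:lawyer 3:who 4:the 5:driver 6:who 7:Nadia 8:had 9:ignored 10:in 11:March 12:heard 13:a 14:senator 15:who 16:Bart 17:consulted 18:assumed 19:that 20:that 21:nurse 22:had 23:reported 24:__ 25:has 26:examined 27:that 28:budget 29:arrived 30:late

The gap at 24 is the subject of "examined", inside a relative clause.
The relative pronoun is "who" (word 3); it is bound by the head noun immediately before it.
Its filler is the head noun "lawyer", at word 2.

2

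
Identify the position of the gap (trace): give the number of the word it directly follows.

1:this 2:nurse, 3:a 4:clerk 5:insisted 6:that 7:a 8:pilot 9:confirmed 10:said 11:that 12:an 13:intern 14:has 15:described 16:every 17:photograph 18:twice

The displaced element is "this nurse" (word 2).
It is linked across 2 clause boundaries (that → Ø).
It functions as the subject of "said", so the gap sits immediately after word 9 ("confirmed").
Base order: A clerk insisted that a pilot confirmed that this nurse said that an intern has described every photograph twice.

9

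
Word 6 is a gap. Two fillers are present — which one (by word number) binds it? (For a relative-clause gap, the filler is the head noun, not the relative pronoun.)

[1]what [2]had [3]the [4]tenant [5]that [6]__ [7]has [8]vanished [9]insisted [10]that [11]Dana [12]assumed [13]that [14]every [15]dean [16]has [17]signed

4

The marked gap is inside the relative clause, the subject of "vanished".
Its filler is the head noun "tenant" (via "that"), at word 4.
(The other dependency links word 1 to a gap after word 17.)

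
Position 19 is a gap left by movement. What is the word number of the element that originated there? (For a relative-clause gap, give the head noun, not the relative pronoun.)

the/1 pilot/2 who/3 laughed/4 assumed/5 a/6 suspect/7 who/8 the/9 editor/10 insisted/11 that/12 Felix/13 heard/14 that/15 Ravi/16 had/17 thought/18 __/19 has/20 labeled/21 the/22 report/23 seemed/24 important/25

7

The gap at 19 is the subject of "labeled", inside a relative clause.
The relative pronoun is "who" (word 8); it is bound by the head noun immediately before it.
Its filler is the head noun "suspect", at word 7.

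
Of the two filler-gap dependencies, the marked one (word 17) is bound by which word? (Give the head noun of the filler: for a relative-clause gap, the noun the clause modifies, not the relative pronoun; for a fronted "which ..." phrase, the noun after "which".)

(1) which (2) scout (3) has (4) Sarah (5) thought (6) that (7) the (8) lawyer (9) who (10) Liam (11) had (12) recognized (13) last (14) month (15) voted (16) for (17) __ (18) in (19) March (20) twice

2

The marked gap is the object of the preposition "for" of "voted".
Its filler is the fronted wh-phrase "which scout", at word 2.
(The other dependency links word 8 to a gap after word 12.)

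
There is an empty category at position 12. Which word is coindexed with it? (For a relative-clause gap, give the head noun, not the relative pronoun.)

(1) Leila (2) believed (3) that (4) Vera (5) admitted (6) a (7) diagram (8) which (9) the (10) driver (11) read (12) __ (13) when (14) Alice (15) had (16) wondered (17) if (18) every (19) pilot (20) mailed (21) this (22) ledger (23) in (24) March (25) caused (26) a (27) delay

The gap at 12 is the object of "read", inside a relative clause.
The relative pronoun is "which" (word 8); it is bound by the head noun immediately before it.
Its filler is the head noun "diagram", at word 7.

7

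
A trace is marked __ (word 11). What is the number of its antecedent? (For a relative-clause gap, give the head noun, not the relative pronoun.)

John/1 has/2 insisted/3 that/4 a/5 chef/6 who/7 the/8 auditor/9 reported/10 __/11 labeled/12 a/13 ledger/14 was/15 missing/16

6

The gap at 11 is the subject of "labeled", inside a relative clause.
The relative pronoun is "who" (word 7); it is bound by the head noun immediately before it.
Its filler is the head noun "chef", at word 6.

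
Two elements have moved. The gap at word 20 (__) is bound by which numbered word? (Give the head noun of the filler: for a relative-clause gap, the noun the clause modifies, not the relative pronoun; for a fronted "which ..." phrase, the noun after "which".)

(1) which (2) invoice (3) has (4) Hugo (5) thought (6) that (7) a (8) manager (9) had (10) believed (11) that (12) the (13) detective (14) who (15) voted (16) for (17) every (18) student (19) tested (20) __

2

The marked gap is the direct object of "tested".
Its filler is the fronted wh-phrase "which invoice", at word 2.
(The other dependency links word 13 to a gap after word 14.)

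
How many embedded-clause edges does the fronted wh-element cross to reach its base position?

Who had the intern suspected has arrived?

"who" is extracted from the subject of "arrived".
Boundaries crossed, outermost first: [Ø] — 1 in total.

1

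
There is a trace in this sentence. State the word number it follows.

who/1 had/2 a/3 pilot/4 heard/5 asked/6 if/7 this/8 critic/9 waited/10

The displaced element is "who" (word 1).
It is linked across 1 clause boundary (Ø).
It functions as the subject of "asked", so the gap sits immediately after word 5 ("heard").
Base order: A pilot had heard who asked if this critic waited.

5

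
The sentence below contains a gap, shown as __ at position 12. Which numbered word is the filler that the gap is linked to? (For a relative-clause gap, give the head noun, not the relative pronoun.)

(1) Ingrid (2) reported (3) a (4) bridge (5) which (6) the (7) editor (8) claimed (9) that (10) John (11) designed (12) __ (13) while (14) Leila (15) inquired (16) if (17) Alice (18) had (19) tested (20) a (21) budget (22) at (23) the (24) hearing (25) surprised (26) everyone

4

The gap at 12 is the object of "designed", inside a relative clause.
The relative pronoun is "which" (word 5); it is bound by the head noun immediately before it.
Its filler is the head noun "bridge", at word 4.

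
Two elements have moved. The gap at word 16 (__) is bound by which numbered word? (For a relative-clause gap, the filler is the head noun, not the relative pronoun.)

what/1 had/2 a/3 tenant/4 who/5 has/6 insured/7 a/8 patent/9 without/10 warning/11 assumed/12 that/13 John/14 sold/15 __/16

1

The marked gap is the direct object of "sold".
Its filler is the fronted wh-phrase "what", at word 1.
(The other dependency links word 4 to a gap after word 5.)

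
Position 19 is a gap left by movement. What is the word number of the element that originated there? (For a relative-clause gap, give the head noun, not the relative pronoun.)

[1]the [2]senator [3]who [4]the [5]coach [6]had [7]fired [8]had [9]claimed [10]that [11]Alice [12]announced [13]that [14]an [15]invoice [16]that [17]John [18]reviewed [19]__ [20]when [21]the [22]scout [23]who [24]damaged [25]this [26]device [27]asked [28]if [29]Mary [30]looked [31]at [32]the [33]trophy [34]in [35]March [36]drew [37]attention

15

The gap at 19 is the object of "reviewed", inside a relative clause.
The relative pronoun is "that" (word 16); it is bound by the head noun immediately before it.
Its filler is the head noun "invoice", at word 15.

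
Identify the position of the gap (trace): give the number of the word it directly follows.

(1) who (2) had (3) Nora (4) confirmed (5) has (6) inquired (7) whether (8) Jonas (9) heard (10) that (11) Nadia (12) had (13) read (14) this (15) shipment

The displaced element is "who" (word 1).
It is linked across 1 clause boundary (Ø).
It functions as the subject of "inquired", so the gap sits immediately after word 4 ("confirmed").
Base order: Nora had confirmed that who has inquired whether Jonas heard that Nadia had read this shipment.

4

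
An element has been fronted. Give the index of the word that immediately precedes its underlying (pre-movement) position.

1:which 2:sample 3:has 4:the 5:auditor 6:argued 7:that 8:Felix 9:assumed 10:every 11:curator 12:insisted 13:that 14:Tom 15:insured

The displaced element is "which sample" (word 2).
It is linked across 3 clause boundaries (that → Ø → that).
It functions as the direct object of "insured", so the gap sits immediately after word 15 ("insured").
Base order: The auditor has argued that Felix assumed every curator insisted that Tom insured which sample.

15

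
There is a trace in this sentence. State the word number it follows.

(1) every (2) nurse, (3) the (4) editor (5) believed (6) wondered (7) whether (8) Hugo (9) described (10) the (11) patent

5

The displaced element is "every nurse" (word 2).
It is linked across 1 clause boundary (Ø).
It functions as the subject of "wondered", so the gap sits immediately after word 5 ("believed").
Base order: The editor believed every nurse wondered whether Hugo described the patent.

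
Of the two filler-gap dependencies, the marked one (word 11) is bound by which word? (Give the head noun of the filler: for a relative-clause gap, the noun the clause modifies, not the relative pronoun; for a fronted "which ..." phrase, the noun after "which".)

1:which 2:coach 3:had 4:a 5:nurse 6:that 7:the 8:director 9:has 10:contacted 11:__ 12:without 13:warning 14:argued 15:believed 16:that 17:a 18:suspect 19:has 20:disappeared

5

The marked gap is inside the relative clause, the direct object of "contacted".
Its filler is the head noun "nurse" (via "that"), at word 5.
(The other dependency links word 2 to a gap after word 14.)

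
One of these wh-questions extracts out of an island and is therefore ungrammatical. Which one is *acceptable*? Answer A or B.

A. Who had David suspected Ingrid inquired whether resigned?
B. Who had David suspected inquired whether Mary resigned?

B

In A, the wh-phrase is extracted from inside a wh-island (introduced by "whether"), which blocks movement.
In B, the extraction path crosses only that-complement boundaries, which are transparent.
So B is grammatical.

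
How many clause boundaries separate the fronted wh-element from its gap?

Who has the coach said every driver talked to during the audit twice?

"who" is extracted from the PP object of "talked".
Boundaries crossed, outermost first: [Ø] — 1 in total.

1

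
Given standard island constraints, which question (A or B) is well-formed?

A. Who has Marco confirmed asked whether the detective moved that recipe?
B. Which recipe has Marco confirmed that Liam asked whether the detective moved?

In B, the wh-phrase is extracted from inside a wh-island (introduced by "whether"), which blocks movement.
In A, the extraction path crosses only that-complement boundaries, which are transparent.
So A is grammatical.

A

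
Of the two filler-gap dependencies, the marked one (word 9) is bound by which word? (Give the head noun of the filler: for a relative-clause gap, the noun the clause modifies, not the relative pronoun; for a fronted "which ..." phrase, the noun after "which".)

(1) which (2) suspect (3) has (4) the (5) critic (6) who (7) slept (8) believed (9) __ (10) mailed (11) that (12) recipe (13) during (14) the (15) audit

The marked gap is the subject of "mailed".
Its filler is the fronted wh-phrase "which suspect", at word 2.
(The other dependency links word 5 to a gap after word 6.)

2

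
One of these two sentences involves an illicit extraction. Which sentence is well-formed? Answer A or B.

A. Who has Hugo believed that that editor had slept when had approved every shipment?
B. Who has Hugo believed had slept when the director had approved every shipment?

B

In A, the wh-phrase is extracted from inside an adjunct island (introduced by "when"), which blocks movement.
In B, the extraction path crosses only that-complement boundaries, which are transparent.
So B is grammatical.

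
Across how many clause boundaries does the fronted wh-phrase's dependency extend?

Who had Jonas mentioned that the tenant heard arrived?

2

"who" is extracted from the subject of "arrived".
Boundaries crossed, outermost first: [that], [Ø] — 2 in total.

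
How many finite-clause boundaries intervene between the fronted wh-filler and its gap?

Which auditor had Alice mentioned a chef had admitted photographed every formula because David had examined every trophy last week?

2

"which auditor" is extracted from the subject of "photographed".
Boundaries crossed, outermost first: [Ø], [Ø] — 2 in total.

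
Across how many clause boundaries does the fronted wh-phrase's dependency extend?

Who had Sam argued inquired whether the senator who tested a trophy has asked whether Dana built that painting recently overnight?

"who" is extracted from the subject of "inquired".
Boundaries crossed, outermost first: [Ø] — 1 in total.

1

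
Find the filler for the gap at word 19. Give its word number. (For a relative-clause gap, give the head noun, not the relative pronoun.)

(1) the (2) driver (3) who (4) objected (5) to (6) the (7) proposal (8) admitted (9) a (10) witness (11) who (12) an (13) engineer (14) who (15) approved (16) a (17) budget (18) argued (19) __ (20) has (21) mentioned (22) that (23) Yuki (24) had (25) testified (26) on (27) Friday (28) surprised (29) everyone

10

The gap at 19 is the subject of "mentioned", inside a relative clause.
The relative pronoun is "who" (word 11); it is bound by the head noun immediately before it.
Its filler is the head noun "witness", at word 10.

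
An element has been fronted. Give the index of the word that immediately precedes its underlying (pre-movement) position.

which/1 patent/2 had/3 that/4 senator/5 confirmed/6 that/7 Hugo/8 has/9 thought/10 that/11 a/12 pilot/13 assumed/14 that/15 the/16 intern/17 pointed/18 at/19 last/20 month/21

The displaced element is "which patent" (word 2).
It is linked across 3 clause boundaries (that → that → that).
It functions as the object of the preposition "at" of "pointed", so the gap sits immediately after word 19 ("at").
Base order: That senator had confirmed that Hugo has thought that a pilot assumed that the intern pointed at which patent last month.

19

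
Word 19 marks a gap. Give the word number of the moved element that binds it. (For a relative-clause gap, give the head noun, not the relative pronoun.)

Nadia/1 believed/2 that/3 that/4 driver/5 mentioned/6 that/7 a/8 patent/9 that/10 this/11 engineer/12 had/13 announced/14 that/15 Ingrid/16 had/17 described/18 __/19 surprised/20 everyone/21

9

The gap at 19 is the object of "described", inside a relative clause.
The relative pronoun is "that" (word 10); it is bound by the head noun immediately before it.
Its filler is the head noun "patent", at word 9.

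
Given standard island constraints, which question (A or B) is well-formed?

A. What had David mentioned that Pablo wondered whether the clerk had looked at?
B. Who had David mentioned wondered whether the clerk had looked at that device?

In A, the wh-phrase is extracted from inside a wh-island (introduced by "whether"), which blocks movement.
In B, the extraction path crosses only that-complement boundaries, which are transparent.
So B is grammatical.

B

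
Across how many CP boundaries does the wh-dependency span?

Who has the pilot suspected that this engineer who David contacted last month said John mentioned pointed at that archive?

3

"who" is extracted from the subject of "pointed".
Boundaries crossed, outermost first: [that], [Ø], [Ø] — 3 in total.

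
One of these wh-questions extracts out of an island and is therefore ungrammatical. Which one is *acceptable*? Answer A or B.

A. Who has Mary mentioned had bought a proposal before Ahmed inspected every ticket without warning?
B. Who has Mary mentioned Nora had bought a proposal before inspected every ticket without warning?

A

In B, the wh-phrase is extracted from inside an adjunct island (introduced by "before"), which blocks movement.
In A, the extraction path crosses only that-complement boundaries, which are transparent.
So A is grammatical.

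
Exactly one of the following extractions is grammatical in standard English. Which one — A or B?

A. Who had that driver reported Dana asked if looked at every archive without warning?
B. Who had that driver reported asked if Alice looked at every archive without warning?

In A, the wh-phrase is extracted from inside a wh-island (introduced by "if"), which blocks movement.
In B, the extraction path crosses only that-complement boundaries, which are transparent.
So B is grammatical.

B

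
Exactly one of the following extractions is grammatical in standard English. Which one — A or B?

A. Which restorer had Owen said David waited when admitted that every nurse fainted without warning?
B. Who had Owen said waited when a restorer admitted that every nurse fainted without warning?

In A, the wh-phrase is extracted from inside an adjunct island (introduced by "when"), which blocks movement.
In B, the extraction path crosses only that-complement boundaries, which are transparent.
So B is grammatical.

B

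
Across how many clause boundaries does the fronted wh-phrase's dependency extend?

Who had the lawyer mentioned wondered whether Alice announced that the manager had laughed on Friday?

1

"who" is extracted from the subject of "wondered".
Boundaries crossed, outermost first: [Ø] — 1 in total.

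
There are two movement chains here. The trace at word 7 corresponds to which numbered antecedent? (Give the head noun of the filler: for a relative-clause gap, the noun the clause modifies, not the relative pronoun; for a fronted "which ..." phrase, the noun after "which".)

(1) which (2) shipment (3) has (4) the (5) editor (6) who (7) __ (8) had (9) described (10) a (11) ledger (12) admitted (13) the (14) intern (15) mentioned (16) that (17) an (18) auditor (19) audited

The marked gap is inside the relative clause, the subject of "described".
Its filler is the head noun "editor" (via "who"), at word 5.
(The other dependency links word 2 to a gap after word 19.)

5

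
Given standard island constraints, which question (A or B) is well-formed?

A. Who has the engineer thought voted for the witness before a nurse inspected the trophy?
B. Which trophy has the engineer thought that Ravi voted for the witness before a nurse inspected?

In B, the wh-phrase is extracted from inside an adjunct island (introduced by "before"), which blocks movement.
In A, the extraction path crosses only that-complement boundaries, which are transparent.
So A is grammatical.

A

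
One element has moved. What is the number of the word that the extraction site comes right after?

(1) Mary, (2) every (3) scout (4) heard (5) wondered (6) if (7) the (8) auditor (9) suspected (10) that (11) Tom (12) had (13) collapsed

The displaced element is "Mary" (word 1).
It is linked across 1 clause boundary (Ø).
It functions as the subject of "wondered", so the gap sits immediately after word 4 ("heard").
Base order: Every scout heard Mary wondered if the auditor suspected that Tom had collapsed.

4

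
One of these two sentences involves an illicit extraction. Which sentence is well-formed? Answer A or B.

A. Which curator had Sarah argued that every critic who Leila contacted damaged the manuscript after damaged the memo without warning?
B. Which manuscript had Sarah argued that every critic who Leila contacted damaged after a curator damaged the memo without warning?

In A, the wh-phrase is extracted from inside an adjunct island (introduced by "after"), which blocks movement.
In B, the extraction path crosses only that-complement boundaries, which are transparent.
So B is grammatical.

B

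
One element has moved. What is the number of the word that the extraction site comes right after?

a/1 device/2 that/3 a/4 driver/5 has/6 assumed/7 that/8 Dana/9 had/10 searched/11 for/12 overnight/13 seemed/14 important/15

12

The displaced element is "a device" (word 2).
It is linked across 1 clause boundary (that).
It functions as the object of the preposition "for" of "searched", so the gap sits immediately after word 12 ("for").
Base order: A driver has assumed that Dana had searched for a device overnight.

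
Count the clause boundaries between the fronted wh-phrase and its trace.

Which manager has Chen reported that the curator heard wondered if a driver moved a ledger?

2

"which manager" is extracted from the subject of "wondered".
Boundaries crossed, outermost first: [that], [Ø] — 2 in total.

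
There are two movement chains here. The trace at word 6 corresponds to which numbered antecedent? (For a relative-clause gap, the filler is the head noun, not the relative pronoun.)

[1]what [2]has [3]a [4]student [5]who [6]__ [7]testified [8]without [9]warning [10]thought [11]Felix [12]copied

4

The marked gap is inside the relative clause, the subject of "testified".
Its filler is the head noun "student" (via "who"), at word 4.
(The other dependency links word 1 to a gap after word 12.)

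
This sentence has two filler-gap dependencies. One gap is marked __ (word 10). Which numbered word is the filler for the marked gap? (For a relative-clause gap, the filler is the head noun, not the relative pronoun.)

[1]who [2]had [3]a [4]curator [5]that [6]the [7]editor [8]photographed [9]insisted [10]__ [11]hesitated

The marked gap is the subject of "hesitated".
Its filler is the fronted wh-phrase "who", at word 1.
(The other dependency links word 4 to a gap after word 8.)

1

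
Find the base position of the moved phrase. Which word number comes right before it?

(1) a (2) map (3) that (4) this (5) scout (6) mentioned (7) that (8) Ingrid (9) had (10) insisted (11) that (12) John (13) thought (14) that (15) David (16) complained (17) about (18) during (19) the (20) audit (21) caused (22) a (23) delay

17

The displaced element is "a map" (word 2).
It is linked across 3 clause boundaries (that → that → that).
It functions as the object of the preposition "about" of "complained", so the gap sits immediately after word 17 ("about").
Base order: This scout mentioned that Ingrid had insisted that John thought that David complained about a map during the audit.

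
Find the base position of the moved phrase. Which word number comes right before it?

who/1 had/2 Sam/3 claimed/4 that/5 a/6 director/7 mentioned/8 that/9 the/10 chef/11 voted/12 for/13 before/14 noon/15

The displaced element is "who" (word 1).
It is linked across 2 clause boundaries (that → that).
It functions as the object of the preposition "for" of "voted", so the gap sits immediately after word 13 ("for").
Base order: Sam had claimed that a director mentioned that the chef voted for who before noon.

13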